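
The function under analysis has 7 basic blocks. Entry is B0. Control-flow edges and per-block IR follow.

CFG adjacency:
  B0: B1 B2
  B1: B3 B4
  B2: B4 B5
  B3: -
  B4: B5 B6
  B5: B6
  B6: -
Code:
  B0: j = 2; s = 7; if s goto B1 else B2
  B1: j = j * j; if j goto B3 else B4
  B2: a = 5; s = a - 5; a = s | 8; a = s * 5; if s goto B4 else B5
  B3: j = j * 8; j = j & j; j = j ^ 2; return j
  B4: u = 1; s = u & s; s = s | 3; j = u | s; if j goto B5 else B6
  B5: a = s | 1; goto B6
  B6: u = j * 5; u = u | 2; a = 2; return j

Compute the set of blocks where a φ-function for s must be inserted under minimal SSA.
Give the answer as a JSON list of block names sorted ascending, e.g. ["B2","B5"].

idom tree: B1←B0 B2←B0 B3←B1 B4←B0 B5←B0 B6←B0
Join-block Dom:
  B4: preds {B1,B2}: {B0,B1} ∩ {B0,B2} = {B0}; idom=B0
  B5: preds {B2,B4}: {B0,B2} ∩ {B0,B4} = {B0}; idom=B0
  B6: preds {B4,B5}: {B0,B4} ∩ {B0,B5} = {B0}; idom=B0

DF walk-up:
  B4←B1: walk B1 to B0
  B4←B2: walk B2 to B0
  B5←B2: walk B2 to B0
  B5←B4: walk B4 to B0
  B6←B4: walk B4 to B0
  B6←B5: walk B5 to B0
  B0: DF=∅
  B1: DF={B4}
  B2: DF={B4,B5}
  B3: DF=∅
  B4: DF={B5,B6}
  B5: DF={B6}
  B6: DF=∅

φ for s: defs {B0,B2,B4}
  DF⁺ = {B4,B5,B6}

Answer: ["B4", "B5", "B6"]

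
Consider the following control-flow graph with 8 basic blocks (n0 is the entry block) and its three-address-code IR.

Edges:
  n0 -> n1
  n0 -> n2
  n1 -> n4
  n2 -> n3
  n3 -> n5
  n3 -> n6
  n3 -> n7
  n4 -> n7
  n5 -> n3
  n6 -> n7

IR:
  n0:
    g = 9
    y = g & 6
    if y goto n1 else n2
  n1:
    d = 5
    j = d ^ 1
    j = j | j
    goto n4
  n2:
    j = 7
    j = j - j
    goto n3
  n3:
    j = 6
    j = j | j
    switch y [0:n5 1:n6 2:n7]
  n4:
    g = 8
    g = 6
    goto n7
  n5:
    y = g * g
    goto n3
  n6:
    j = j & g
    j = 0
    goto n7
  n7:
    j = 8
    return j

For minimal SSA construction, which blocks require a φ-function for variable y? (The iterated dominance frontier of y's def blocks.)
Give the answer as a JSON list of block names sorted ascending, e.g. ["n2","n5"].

idom tree: n1←n0 n2←n0 n3←n2 n4←n1 n5←n3 n6←n3 n7←n0
Join-block Dom:
  n3: preds {n2,n5}: {n0,n2} ∩ {n0,n2,n3,n5} = {n0,n2}; idom=n2
  n7: preds {n3,n4,n6}: {n0,n2,n3} ∩ {n0,n1,n4} ∩ {n0,n2,n3,n6} = {n0}; idom=n0

DF derivation:
  n3←n2: walk · to n2
  n3←n5: walk n5→n3 to n2
  n7←n3: walk n3→n2 to n0
  n7←n4: walk n4→n1 to n0
  n7←n6: walk n6→n3→n2 to n0
  DF(n0)=∅
  DF(n1)={n7}
  DF(n2)={n7}
  DF(n3)={n3,n7}
  DF(n4)={n7}
  DF(n5)={n3}
  DF(n6)={n7}
  DF(n7)=∅

φ for y: defs {n0,n5}
  DF⁺ = {n3,n7}

Answer: ["n3", "n7"]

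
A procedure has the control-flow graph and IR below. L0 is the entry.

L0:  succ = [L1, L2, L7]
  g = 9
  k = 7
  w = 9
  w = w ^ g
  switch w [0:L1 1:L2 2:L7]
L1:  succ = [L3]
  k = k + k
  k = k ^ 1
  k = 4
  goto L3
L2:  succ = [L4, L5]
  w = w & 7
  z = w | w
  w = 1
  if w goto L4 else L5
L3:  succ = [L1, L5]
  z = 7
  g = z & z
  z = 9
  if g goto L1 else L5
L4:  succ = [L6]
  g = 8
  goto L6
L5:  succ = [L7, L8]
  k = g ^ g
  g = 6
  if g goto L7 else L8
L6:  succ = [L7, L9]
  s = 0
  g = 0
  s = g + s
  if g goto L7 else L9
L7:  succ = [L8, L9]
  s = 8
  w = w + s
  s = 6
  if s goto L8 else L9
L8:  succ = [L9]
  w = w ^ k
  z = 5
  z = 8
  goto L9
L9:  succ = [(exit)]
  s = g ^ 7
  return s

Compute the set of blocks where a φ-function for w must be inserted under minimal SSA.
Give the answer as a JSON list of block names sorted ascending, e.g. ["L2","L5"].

idom tree: L1←L0 L2←L0 L3←L1 L4←L2 L5←L0 L6←L4 L7←L0 L8←L0 L9←L0
Dom∩ at merges:
  L1: preds {L0,L3}: {L0} ∩ {L0,L1,L3} = {L0}; idom=L0
  L5: preds {L2,L3}: {L0,L2} ∩ {L0,L1,L3} = {L0}; idom=L0
  L7: preds {L0,L5,L6}: {L0} ∩ {L0,L5} ∩ {L0,L2,L4,L6} = {L0}; idom=L0
  L8: preds {L5,L7}: {L0,L5} ∩ {L0,L7} = {L0}; idom=L0
  L9: preds {L6,L7,L8}: {L0,L2,L4,L6} ∩ {L0,L7} ∩ {L0,L8} = {L0}; idom=L0

Frontier:
  join L1 pred L0: · stop@L0
  join L1 pred L3: L3→L1 stop@L0
  join L5 pred L2: L2 stop@L0
  join L5 pred L3: L3→L1 stop@L0
  join L7 pred L0: · stop@L0
  join L7 pred L5: L5 stop@L0
  join L7 pred L6: L6→L4→L2 stop@L0
  join L8 pred L5: L5 stop@L0
  join L8 pred L7: L7 stop@L0
  join L9 pred L6: L6→L4→L2 stop@L0
  join L9 pred L7: L7 stop@L0
  join L9 pred L8: L8 stop@L0
  DF(L0)=∅
  DF(L1)={L1,L5}
  DF(L2)={L5,L7,L9}
  DF(L3)={L1,L5}
  DF(L4)={L7,L9}
  DF(L5)={L7,L8}
  DF(L6)={L7,L9}
  DF(L7)={L8,L9}
  DF(L8)={L9}
  DF(L9)=∅

φ for w: defs {L0,L2,L7,L8}
  DF⁺ = {L5,L7,L8,L9}

Answer: ["L5", "L7", "L8", "L9"]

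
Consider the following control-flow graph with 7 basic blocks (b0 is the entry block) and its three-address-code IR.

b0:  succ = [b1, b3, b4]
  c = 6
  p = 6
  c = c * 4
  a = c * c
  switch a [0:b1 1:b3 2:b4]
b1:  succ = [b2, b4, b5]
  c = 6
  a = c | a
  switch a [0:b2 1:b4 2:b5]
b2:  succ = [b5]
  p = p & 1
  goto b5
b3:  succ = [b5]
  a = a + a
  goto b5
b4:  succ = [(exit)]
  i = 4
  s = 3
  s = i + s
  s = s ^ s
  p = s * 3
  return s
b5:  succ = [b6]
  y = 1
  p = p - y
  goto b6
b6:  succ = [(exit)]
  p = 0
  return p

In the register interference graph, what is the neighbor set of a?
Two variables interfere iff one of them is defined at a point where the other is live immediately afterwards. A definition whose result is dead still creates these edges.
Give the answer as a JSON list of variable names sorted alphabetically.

Block summaries:
  b0: def={a,c,p} ue=∅
  b1: def={a,c} ue={a}
  b2: def={p} ue={p}
  b3: def={a} ue={a}
  b4: def={i,p,s} ue=∅
  b5: def={p,y} ue={p}
  b6: def={p} ue=∅

Backward fixpoint:
  b0 li=∅ lo={a,p}
  b1 li={a,p} lo={p}
  b2 li={p} lo={p}
  b3 li={a,p} lo={p}
  b4 li=∅ lo=∅
  b5 li={p} lo=∅
  b6 li=∅ lo=∅

Interfere edges:
  a: {c,p}
  c: {a,p}
  i: {s}
  p: {a,c,s,y}
  s: {i,p}
  y: {p}

N(a) = ["c", "p"]

Answer: ["c", "p"]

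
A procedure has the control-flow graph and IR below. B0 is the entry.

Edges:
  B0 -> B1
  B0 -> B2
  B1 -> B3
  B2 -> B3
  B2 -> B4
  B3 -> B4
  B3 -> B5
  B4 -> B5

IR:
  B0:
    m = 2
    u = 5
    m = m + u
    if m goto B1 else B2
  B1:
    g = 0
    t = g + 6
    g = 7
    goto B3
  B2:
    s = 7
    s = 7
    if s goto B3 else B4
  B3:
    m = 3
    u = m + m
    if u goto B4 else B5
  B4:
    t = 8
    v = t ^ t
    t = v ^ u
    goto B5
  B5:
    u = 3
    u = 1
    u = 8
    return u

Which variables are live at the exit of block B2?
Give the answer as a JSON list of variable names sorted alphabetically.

Answer: ["u"]

Analysis:
Per-block:
  B0 def {m,u} use ∅
  B1 def {g,t} use ∅
  B2 def {s} use ∅
  B3 def {m,u} use ∅
  B4 def {t,v} use {u}
  B5 def {u} use ∅

Liveness:
  B0 li=∅ lo={u}
  B1 li=∅ lo=∅
  B2 li={u} lo={u}
  B3 li=∅ lo={u}
  B4 li={u} lo=∅
  B5 li=∅ lo=∅

live-out(B2) = ["u"]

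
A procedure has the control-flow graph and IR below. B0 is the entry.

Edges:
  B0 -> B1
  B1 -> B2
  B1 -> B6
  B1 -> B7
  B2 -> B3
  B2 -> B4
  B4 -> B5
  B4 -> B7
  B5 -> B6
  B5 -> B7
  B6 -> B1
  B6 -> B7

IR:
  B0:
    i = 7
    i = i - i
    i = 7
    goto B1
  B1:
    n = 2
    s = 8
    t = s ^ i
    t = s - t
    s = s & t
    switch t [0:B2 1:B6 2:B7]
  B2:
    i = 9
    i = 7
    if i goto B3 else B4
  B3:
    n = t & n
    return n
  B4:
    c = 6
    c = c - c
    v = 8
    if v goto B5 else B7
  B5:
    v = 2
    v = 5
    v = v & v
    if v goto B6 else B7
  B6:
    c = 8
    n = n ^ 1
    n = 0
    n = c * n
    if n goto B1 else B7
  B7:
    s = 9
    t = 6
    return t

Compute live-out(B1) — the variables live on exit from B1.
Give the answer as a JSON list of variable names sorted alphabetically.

Answer: ["i", "n", "t"]

Working:
def/use:
  B0 def {i} use ∅
  B1 def {n,s,t} use {i}
  B2 def {i} use ∅
  B3 def {n} use {n,t}
  B4 def {c,v} use ∅
  B5 def {v} use ∅
  B6 def {c,n} use {n}
  B7 def {s,t} use ∅

Live sets:
  live B0: ∅→{i}
  live B1: {i}→{i,n,t}
  live B2: {n,t}→{i,n,t}
  live B3: {n,t}→∅
  live B4: {i,n}→{i,n}
  live B5: {i,n}→{i,n}
  live B6: {i,n}→{i}
  live B7: ∅→∅

live-out(B1) = ["i", "n", "t"]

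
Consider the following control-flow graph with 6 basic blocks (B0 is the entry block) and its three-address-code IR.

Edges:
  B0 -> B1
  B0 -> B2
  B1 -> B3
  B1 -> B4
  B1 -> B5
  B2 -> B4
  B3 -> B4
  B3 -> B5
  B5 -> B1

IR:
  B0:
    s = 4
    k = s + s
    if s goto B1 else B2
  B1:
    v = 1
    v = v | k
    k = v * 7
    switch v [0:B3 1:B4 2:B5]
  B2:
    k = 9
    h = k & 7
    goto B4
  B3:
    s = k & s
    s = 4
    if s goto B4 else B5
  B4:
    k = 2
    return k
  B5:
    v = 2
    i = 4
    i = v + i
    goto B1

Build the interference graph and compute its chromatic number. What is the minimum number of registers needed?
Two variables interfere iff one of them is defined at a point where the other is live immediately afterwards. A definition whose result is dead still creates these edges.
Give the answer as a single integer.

Answer: 4

Working:
Per-block:
  B0: {k,s} / ∅
  B1: {k,v} / {k}
  B2: {h,k} / ∅
  B3: {s} / {k,s}
  B4: {k} / ∅
  B5: {i,v} / ∅

Backward fixpoint:
  B0: in=∅ out={k,s}
  B1: in={k,s} out={k,s}
  B2: in=∅ out=∅
  B3: in={k,s} out={k,s}
  B4: in=∅ out=∅
  B5: in={k,s} out={k,s}

Interfere edges:
  h — ∅
  i — {k,s,v}
  k — {i,s,v}
  s — {i,k,v}
  v — {i,k,s}

Registers:
  {i,k,s,v} pairwise interfere (4-clique) ⇒ χ ≥ 4
  4-colouring: c0={h,i}  c1={k}  c2={s}  c3={v}
  χ = 4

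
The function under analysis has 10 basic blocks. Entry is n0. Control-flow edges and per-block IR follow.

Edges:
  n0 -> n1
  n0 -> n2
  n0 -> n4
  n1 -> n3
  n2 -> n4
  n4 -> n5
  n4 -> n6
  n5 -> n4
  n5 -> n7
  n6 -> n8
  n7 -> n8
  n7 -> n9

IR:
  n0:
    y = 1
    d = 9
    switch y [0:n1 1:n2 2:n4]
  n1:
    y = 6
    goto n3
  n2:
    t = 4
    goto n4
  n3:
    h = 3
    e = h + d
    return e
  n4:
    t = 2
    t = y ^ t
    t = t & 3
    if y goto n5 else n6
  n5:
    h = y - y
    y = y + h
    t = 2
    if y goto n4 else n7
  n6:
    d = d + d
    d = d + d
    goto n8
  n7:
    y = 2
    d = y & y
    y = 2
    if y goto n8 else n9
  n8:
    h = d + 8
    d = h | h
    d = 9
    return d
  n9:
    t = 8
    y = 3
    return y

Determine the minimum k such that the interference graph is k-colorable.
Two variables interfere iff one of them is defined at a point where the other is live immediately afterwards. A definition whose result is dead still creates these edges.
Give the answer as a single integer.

Answer: 3

Working:
Per-block:
  n0: {d,y} / ∅
  n1: {y} / ∅
  n2: {t} / ∅
  n3: {e,h} / {d}
  n4: {t} / {y}
  n5: {h,t,y} / {y}
  n6: {d} / {d}
  n7: {d,y} / ∅
  n8: {d,h} / {d}
  n9: {t,y} / ∅

Liveness:
  live n0: ∅→{d,y}
  live n1: {d}→{d}
  live n2: {d,y}→{d,y}
  live n3: {d}→∅
  live n4: {d,y}→{d,y}
  live n5: {d,y}→{d,y}
  live n6: {d}→{d}
  live n7: ∅→{d}
  live n8: {d}→∅
  live n9: ∅→∅

Interference:
  d↔{h,t,y}
  e↔∅
  h↔{d,y}
  t↔{d,y}
  y↔{d,h,t}

Chromatic number:
  lower bound: {d,h,y} mutually conflict ⇒ χ ≥ 3
  assign d→c0 e→c0 h→c2 t→c2 y→c1 — no edge inside a register ⇒ χ ≤ 3
  χ = 3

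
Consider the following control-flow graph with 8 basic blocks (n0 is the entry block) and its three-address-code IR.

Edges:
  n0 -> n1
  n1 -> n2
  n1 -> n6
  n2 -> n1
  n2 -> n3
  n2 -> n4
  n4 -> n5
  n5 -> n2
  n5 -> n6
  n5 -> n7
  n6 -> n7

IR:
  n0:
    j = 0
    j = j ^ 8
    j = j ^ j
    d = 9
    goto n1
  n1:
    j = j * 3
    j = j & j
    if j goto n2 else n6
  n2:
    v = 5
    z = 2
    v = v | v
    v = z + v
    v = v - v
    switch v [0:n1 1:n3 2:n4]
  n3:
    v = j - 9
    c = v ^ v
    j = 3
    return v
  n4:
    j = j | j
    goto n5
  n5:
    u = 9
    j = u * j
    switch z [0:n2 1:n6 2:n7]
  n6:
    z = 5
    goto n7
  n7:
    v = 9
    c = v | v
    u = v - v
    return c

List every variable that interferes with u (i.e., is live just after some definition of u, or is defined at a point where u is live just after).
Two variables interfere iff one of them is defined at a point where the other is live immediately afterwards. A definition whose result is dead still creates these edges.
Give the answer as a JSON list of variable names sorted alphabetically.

Block summaries:
  n0: {d,j} / ∅
  n1: {j} / {j}
  n2: {v,z} / ∅
  n3: {c,j,v} / {j}
  n4: {j} / {j}
  n5: {j,u} / {j,z}
  n6: {z} / ∅
  n7: {c,u,v} / ∅

Backward fixpoint:
  n0: in=∅ out={j}
  n1: in={j} out={j}
  n2: in={j} out={j,z}
  n3: in={j} out=∅
  n4: in={j,z} out={j,z}
  n5: in={j,z} out={j}
  n6: in=∅ out=∅
  n7: in=∅ out=∅

Interference:
  c↔{u,v}
  d↔{j}
  j↔{d,u,v,z}
  u↔{c,j,z}
  v↔{c,j,z}
  z↔{j,u,v}

N(u) = ["c", "j", "z"]

Answer: ["c", "j", "z"]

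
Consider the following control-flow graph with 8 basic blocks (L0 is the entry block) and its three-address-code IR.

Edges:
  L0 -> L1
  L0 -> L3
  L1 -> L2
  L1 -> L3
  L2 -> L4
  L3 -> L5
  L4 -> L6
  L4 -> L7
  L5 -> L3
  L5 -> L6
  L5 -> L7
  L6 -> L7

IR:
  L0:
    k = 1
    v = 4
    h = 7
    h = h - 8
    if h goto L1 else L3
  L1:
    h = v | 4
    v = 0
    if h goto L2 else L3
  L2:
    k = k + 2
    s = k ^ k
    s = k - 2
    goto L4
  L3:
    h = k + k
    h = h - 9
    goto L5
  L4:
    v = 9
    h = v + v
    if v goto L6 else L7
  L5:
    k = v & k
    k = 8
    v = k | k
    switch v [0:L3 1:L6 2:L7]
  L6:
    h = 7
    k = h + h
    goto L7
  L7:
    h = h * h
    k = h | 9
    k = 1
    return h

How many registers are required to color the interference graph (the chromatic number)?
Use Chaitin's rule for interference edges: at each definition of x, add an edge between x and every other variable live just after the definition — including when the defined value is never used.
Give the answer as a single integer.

Per-block:
  L0: def={h,k,v} ue=∅
  L1: def={h,v} ue={v}
  L2: def={k,s} ue={k}
  L3: def={h} ue={k}
  L4: def={h,v} ue=∅
  L5: def={k,v} ue={k,v}
  L6: def={h,k} ue=∅
  L7: def={h,k} ue={h}

Live sets:
  L0: in=∅ out={k,v}
  L1: in={k,v} out={k,v}
  L2: in={k} out=∅
  L3: in={k,v} out={h,k,v}
  L4: in=∅ out={h}
  L5: in={h,k,v} out={h,k,v}
  L6: in=∅ out={h}
  L7: in={h} out=∅

Interfere edges:
  h: {k,v}
  k: {h,s,v}
  s: {k}
  v: {h,k}

Registers:
  lower bound: {h,k,v} mutually conflict ⇒ χ ≥ 3
  assign h→c1 k→c0 s→c1 v→c2 — no edge inside a register ⇒ χ ≤ 3
  χ = 3

Answer: 3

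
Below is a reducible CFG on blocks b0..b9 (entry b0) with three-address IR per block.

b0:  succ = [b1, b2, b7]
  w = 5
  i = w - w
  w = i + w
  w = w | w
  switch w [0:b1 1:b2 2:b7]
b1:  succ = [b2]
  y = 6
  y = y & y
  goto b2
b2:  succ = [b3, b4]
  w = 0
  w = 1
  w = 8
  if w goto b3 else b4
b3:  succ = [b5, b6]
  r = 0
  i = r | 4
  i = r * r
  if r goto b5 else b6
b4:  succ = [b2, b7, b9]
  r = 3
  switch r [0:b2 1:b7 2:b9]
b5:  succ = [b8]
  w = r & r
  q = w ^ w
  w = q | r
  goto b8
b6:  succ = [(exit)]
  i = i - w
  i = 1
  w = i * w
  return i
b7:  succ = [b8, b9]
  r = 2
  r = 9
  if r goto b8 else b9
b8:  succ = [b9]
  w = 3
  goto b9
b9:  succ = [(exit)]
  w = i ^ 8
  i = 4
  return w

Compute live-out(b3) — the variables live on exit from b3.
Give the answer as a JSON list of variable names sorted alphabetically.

Answer: ["i", "r", "w"]

Analysis:
def/use:
  b0: {i,w} / ∅
  b1: {y} / ∅
  b2: {w} / ∅
  b3: {i,r} / ∅
  b4: {r} / ∅
  b5: {q,w} / {r}
  b6: {i,w} / {i,w}
  b7: {r} / ∅
  b8: {w} / ∅
  b9: {i,w} / {i}

Backward fixpoint:
  b0: in=∅ out={i}
  b1: in={i} out={i}
  b2: in={i} out={i,w}
  b3: in={w} out={i,r,w}
  b4: in={i} out={i}
  b5: in={i,r} out={i}
  b6: in={i,w} out=∅
  b7: in={i} out={i}
  b8: in={i} out={i}
  b9: in={i} out=∅

live-out(b3) = ["i", "r", "w"]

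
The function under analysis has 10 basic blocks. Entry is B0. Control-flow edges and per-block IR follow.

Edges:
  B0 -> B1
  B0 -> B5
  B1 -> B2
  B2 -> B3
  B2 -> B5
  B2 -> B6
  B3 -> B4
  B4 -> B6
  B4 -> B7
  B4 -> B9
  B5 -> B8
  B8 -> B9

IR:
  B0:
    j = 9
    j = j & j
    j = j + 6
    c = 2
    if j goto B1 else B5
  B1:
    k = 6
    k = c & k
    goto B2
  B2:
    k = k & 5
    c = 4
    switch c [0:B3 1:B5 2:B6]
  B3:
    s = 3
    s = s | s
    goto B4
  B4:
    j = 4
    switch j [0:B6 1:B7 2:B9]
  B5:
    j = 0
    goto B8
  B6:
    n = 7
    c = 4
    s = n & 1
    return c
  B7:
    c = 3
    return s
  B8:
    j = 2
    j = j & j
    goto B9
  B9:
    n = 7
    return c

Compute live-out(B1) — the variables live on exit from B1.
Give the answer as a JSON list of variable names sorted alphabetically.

def/use:
  B0: def={c,j} ue=∅
  B1: def={k} ue={c}
  B2: def={c,k} ue={k}
  B3: def={s} ue=∅
  B4: def={j} ue=∅
  B5: def={j} ue=∅
  B6: def={c,n,s} ue=∅
  B7: def={c} ue={s}
  B8: def={j} ue=∅
  B9: def={n} ue={c}

Liveness:
  B0 li=∅ lo={c}
  B1 li={c} lo={k}
  B2 li={k} lo={c}
  B3 li={c} lo={c,s}
  B4 li={c,s} lo={c,s}
  B5 li={c} lo={c}
  B6 li=∅ lo=∅
  B7 li={s} lo=∅
  B8 li={c} lo={c}
  B9 li={c} lo=∅

live-out(B1) = ["k"]

Answer: ["k"]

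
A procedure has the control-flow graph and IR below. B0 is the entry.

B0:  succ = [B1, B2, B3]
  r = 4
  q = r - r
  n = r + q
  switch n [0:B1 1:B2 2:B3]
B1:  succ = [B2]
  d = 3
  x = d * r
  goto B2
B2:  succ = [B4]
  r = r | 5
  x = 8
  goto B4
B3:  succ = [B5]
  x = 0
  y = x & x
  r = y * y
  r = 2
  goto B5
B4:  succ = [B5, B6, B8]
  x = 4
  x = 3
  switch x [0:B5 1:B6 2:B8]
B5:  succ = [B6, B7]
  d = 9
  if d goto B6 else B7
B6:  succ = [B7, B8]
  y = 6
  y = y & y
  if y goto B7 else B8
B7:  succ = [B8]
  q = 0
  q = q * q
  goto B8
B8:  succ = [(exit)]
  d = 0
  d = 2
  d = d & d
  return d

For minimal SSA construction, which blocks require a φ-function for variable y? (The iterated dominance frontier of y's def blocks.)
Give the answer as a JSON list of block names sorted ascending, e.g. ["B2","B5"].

Answer: ["B5", "B6", "B7", "B8"]

Working:
idom tree: B1←B0 B2←B0 B3←B0 B4←B2 B5←B0 B6←B0 B7←B0 B8←B0
Join-block Dom:
  B2: preds {B0,B1}: {B0} ∩ {B0,B1} = {B0}; idom=B0
  B5: preds {B3,B4}: {B0,B3} ∩ {B0,B2,B4} = {B0}; idom=B0
  B6: preds {B4,B5}: {B0,B2,B4} ∩ {B0,B5} = {B0}; idom=B0
  B7: preds {B5,B6}: {B0,B5} ∩ {B0,B6} = {B0}; idom=B0
  B8: preds {B4,B6,B7}: {B0,B2,B4} ∩ {B0,B6} ∩ {B0,B7} = {B0}; idom=B0

DF derivation:
  join B2 pred B0: · stop@B0
  join B2 pred B1: B1 stop@B0
  join B5 pred B3: B3 stop@B0
  join B5 pred B4: B4→B2 stop@B0
  join B6 pred B4: B4→B2 stop@B0
  join B6 pred B5: B5 stop@B0
  join B7 pred B5: B5 stop@B0
  join B7 pred B6: B6 stop@B0
  join B8 pred B4: B4→B2 stop@B0
  join B8 pred B6: B6 stop@B0
  join B8 pred B7: B7 stop@B0
  B0 → ∅
  B1 → {B2}
  B2 → {B5,B6,B8}
  B3 → {B5}
  B4 → {B5,B6,B8}
  B5 → {B6,B7}
  B6 → {B7,B8}
  B7 → {B8}
  B8 → ∅

φ for y: defs {B3,B6}
  DF⁺ = {B5,B6,B7,B8}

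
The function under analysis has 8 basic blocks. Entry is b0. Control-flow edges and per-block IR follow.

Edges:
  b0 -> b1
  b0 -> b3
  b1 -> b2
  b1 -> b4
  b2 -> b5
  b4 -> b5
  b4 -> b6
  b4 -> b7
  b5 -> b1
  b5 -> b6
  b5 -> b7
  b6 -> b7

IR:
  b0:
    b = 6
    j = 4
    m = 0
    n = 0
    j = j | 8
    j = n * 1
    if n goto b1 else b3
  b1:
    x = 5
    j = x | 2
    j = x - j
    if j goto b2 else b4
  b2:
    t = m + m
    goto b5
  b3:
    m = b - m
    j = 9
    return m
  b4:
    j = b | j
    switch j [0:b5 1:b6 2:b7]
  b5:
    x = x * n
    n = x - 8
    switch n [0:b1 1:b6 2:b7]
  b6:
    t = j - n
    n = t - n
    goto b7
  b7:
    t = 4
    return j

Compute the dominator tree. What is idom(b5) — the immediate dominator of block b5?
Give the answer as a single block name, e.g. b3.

Answer: b1

Analysis:
idom tree: b1←b0 b2←b1 b3←b0 b4←b1 b5←b1 b6←b1 b7←b1
Dom∩ at merges:
  b1: preds {b0,b5}: {b0} ∩ {b0,b1,b5} = {b0}; idom=b0
  b5: preds {b2,b4}: {b0,b1,b2} ∩ {b0,b1,b4} = {b0,b1}; idom=b1
  b6: preds {b4,b5}: {b0,b1,b4} ∩ {b0,b1,b5} = {b0,b1}; idom=b1
  b7: preds {b4,b5,b6}: {b0,b1,b4} ∩ {b0,b1,b5} ∩ {b0,b1,b6} = {b0,b1}; idom=b1

idom(b5) = b1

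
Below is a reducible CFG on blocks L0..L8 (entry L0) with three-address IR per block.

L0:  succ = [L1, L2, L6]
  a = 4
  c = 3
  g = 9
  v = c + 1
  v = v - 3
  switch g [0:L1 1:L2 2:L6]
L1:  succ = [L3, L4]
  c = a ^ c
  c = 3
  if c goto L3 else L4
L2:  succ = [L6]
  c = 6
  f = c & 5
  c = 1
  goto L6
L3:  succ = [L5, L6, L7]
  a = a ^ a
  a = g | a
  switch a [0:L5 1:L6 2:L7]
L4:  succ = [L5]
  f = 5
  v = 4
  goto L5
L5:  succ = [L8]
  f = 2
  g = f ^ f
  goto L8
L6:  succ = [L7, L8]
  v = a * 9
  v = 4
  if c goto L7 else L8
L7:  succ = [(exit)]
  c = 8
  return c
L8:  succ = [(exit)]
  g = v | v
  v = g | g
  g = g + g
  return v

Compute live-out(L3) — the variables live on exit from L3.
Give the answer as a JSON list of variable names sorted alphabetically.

Per-block:
  L0: def={a,c,g,v} ue=∅
  L1: def={c} ue={a,c}
  L2: def={c,f} ue=∅
  L3: def={a} ue={a,g}
  L4: def={f,v} ue=∅
  L5: def={f,g} ue=∅
  L6: def={v} ue={a,c}
  L7: def={c} ue=∅
  L8: def={g,v} ue={v}

Backward fixpoint:
  L0 li=∅ lo={a,c,g,v}
  L1 li={a,c,g,v} lo={a,c,g,v}
  L2 li={a} lo={a,c}
  L3 li={a,c,g,v} lo={a,c,v}
  L4 li=∅ lo={v}
  L5 li={v} lo={v}
  L6 li={a,c} lo={v}
  L7 li=∅ lo=∅
  L8 li={v} lo=∅

live-out(L3) = ["a", "c", "v"]

Answer: ["a", "c", "v"]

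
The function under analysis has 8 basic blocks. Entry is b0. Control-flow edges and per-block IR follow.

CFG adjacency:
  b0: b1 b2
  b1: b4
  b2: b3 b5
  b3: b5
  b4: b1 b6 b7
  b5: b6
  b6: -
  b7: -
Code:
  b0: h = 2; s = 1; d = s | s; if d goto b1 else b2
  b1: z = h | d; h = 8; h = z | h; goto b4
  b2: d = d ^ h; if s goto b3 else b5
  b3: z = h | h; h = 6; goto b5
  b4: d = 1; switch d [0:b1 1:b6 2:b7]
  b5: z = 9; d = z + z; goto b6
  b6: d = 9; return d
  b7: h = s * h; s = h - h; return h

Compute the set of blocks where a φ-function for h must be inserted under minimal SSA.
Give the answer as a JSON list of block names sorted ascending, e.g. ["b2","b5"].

Answer: ["b1", "b5", "b6"]

Analysis:
idom tree: b1←b0 b2←b0 b3←b2 b4←b1 b5←b2 b6←b0 b7←b4
Dom∩ at merges:
  b1: preds {b0,b4}: {b0} ∩ {b0,b1,b4} = {b0}; idom=b0
  b5: preds {b2,b3}: {b0,b2} ∩ {b0,b2,b3} = {b0,b2}; idom=b2
  b6: preds {b4,b5}: {b0,b1,b4} ∩ {b0,b2,b5} = {b0}; idom=b0

DF derivation:
  join b1 pred b0: · stop@b0
  join b1 pred b4: b4→b1 stop@b0
  join b5 pred b2: · stop@b2
  join b5 pred b3: b3 stop@b2
  join b6 pred b4: b4→b1 stop@b0
  join b6 pred b5: b5→b2 stop@b0
  b0: DF=∅
  b1: DF={b1,b6}
  b2: DF={b6}
  b3: DF={b5}
  b4: DF={b1,b6}
  b5: DF={b6}
  b6: DF=∅
  b7: DF=∅

φ for h: defs {b0,b1,b3,b7}
  DF⁺ = {b1,b5,b6}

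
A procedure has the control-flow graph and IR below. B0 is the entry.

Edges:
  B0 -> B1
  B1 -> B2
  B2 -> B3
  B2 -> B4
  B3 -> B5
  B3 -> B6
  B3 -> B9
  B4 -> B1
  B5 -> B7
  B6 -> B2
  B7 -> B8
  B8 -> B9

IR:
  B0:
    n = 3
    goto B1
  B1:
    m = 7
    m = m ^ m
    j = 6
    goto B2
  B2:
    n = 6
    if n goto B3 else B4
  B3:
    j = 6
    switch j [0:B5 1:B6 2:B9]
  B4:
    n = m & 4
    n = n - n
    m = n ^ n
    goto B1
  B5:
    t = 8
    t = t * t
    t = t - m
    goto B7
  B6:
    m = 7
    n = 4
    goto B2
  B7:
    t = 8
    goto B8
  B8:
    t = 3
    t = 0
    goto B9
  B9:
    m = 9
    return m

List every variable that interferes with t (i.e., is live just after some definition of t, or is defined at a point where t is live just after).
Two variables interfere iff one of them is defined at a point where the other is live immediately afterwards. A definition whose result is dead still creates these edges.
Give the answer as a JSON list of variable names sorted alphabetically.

Answer: ["m"]

Analysis:
def/use:
  B0 def {n} use ∅
  B1 def {j,m} use ∅
  B2 def {n} use ∅
  B3 def {j} use ∅
  B4 def {m,n} use {m}
  B5 def {t} use {m}
  B6 def {m,n} use ∅
  B7 def {t} use ∅
  B8 def {t} use ∅
  B9 def {m} use ∅

Live sets:
  B0: in=∅ out=∅
  B1: in=∅ out={m}
  B2: in={m} out={m}
  B3: in={m} out={m}
  B4: in={m} out=∅
  B5: in={m} out=∅
  B6: in=∅ out={m}
  B7: in=∅ out=∅
  B8: in=∅ out=∅
  B9: in=∅ out=∅

Interfere edges:
  j: {m}
  m: {j,n,t}
  n: {m}
  t: {m}

N(t) = ["m"]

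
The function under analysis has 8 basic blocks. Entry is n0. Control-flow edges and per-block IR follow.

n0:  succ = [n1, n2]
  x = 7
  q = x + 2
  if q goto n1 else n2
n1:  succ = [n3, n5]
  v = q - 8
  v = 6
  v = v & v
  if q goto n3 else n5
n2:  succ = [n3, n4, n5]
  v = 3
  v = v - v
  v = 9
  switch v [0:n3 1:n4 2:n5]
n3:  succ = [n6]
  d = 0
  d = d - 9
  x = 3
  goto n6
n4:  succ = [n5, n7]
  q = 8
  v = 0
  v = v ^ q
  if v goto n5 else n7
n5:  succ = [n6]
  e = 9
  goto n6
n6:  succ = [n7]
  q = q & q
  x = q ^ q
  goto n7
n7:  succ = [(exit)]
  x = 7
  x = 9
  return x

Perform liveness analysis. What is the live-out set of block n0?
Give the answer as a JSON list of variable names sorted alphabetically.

Answer: ["q"]

Derivation:
Per-block:
  n0: def={q,x} ue=∅
  n1: def={v} ue={q}
  n2: def={v} ue=∅
  n3: def={d,x} ue=∅
  n4: def={q,v} ue=∅
  n5: def={e} ue=∅
  n6: def={q,x} ue={q}
  n7: def={x} ue=∅

Live sets:
  n0 li=∅ lo={q}
  n1 li={q} lo={q}
  n2 li={q} lo={q}
  n3 li={q} lo={q}
  n4 li=∅ lo={q}
  n5 li={q} lo={q}
  n6 li={q} lo=∅
  n7 li=∅ lo=∅

live-out(n0) = ["q"]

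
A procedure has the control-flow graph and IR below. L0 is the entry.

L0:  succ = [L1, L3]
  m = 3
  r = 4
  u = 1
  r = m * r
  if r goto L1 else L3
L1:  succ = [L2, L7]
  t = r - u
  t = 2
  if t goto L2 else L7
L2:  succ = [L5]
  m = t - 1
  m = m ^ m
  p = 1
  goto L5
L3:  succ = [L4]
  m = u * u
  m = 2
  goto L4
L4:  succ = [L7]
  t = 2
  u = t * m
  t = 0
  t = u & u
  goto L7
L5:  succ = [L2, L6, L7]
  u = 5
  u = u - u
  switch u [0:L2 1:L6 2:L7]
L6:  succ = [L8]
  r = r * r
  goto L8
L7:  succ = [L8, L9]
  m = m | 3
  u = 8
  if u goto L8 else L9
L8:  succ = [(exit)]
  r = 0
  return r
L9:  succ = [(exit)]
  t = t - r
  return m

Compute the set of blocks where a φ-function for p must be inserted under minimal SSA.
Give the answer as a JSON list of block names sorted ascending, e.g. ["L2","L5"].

idom tree: L1←L0 L2←L1 L3←L0 L4←L3 L5←L2 L6←L5 L7←L0 L8←L0 L9←L7
Join-block Dom:
  L2: preds {L1,L5}: {L0,L1} ∩ {L0,L1,L2,L5} = {L0,L1}; idom=L1
  L7: preds {L1,L4,L5}: {L0,L1} ∩ {L0,L3,L4} ∩ {L0,L1,L2,L5} = {L0}; idom=L0
  L8: preds {L6,L7}: {L0,L1,L2,L5,L6} ∩ {L0,L7} = {L0}; idom=L0

DF walk-up:
  join L2 pred L1: · stop@L1
  join L2 pred L5: L5→L2 stop@L1
  join L7 pred L1: L1 stop@L0
  join L7 pred L4: L4→L3 stop@L0
  join L7 pred L5: L5→L2→L1 stop@L0
  join L8 pred L6: L6→L5→L2→L1 stop@L0
  join L8 pred L7: L7 stop@L0
  L0 → ∅
  L1 → {L7,L8}
  L2 → {L2,L7,L8}
  L3 → {L7}
  L4 → {L7}
  L5 → {L2,L7,L8}
  L6 → {L8}
  L7 → {L8}
  L8 → ∅
  L9 → ∅

φ for p: defs {L2}
  DF⁺ = {L2,L7,L8}

Answer: ["L2", "L7", "L8"]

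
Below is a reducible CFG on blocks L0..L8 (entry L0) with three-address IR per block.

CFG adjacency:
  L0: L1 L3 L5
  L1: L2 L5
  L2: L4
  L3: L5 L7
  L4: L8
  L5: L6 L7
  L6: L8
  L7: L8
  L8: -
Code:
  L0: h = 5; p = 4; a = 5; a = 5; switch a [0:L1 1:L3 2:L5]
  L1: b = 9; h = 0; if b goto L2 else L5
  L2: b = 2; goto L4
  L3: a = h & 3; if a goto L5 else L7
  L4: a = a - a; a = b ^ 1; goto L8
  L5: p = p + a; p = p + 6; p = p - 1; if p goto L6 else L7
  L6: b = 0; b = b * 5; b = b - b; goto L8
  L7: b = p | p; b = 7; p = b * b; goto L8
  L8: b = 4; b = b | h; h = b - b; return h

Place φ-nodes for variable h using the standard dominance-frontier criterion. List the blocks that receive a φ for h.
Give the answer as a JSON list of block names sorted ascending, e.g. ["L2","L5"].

Answer: ["L5", "L7", "L8"]

Working:
idom tree: L1←L0 L2←L1 L3←L0 L4←L2 L5←L0 L6←L5 L7←L0 L8←L0
Dom∩ at merges:
  L5: preds {L0,L1,L3}: {L0} ∩ {L0,L1} ∩ {L0,L3} = {L0}; idom=L0
  L7: preds {L3,L5}: {L0,L3} ∩ {L0,L5} = {L0}; idom=L0
  L8: preds {L4,L6,L7}: {L0,L1,L2,L4} ∩ {L0,L5,L6} ∩ {L0,L7} = {L0}; idom=L0

Frontier:
  L5←L0: walk · to L0
  L5←L1: walk L1 to L0
  L5←L3: walk L3 to L0
  L7←L3: walk L3 to L0
  L7←L5: walk L5 to L0
  L8←L4: walk L4→L2→L1 to L0
  L8←L6: walk L6→L5 to L0
  L8←L7: walk L7 to L0
  L0: DF=∅
  L1: DF={L5,L8}
  L2: DF={L8}
  L3: DF={L5,L7}
  L4: DF={L8}
  L5: DF={L7,L8}
  L6: DF={L8}
  L7: DF={L8}
  L8: DF=∅

φ for h: defs {L0,L1,L8}
  DF⁺ = {L5,L7,L8}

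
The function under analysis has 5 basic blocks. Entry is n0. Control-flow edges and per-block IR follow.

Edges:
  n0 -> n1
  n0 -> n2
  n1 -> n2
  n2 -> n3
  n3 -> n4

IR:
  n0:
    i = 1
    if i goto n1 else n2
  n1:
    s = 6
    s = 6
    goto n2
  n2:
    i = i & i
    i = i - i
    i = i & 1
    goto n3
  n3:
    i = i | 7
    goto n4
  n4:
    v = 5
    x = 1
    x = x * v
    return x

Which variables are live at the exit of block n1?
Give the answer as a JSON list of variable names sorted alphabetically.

Answer: ["i"]

Derivation:
Block summaries:
  n0 def {i} use ∅
  n1 def {s} use ∅
  n2 def {i} use {i}
  n3 def {i} use {i}
  n4 def {v,x} use ∅

Backward fixpoint:
  live n0: ∅→{i}
  live n1: {i}→{i}
  live n2: {i}→{i}
  live n3: {i}→∅
  live n4: ∅→∅

live-out(n1) = ["i"]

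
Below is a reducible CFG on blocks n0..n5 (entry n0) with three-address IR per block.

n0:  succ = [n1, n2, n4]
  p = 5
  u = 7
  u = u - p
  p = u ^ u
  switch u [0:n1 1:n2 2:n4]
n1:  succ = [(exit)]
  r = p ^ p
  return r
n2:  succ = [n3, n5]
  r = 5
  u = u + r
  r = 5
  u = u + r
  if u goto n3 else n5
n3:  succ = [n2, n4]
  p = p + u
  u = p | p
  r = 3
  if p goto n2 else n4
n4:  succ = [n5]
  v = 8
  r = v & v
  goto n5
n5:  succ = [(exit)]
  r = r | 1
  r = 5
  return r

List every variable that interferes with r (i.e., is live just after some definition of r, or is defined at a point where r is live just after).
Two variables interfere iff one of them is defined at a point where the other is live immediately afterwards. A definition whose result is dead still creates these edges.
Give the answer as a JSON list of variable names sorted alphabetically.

Answer: ["p", "u"]

Derivation:
Block summaries:
  n0: {p,u} / ∅
  n1: {r} / {p}
  n2: {r,u} / {u}
  n3: {p,r,u} / {p,u}
  n4: {r,v} / ∅
  n5: {r} / {r}

Backward fixpoint:
  n0: in=∅ out={p,u}
  n1: in={p} out=∅
  n2: in={p,u} out={p,r,u}
  n3: in={p,u} out={p,u}
  n4: in=∅ out={r}
  n5: in={r} out=∅

Interfere edges:
  p: {r,u}
  r: {p,u}
  u: {p,r}
  v: ∅

N(r) = ["p", "u"]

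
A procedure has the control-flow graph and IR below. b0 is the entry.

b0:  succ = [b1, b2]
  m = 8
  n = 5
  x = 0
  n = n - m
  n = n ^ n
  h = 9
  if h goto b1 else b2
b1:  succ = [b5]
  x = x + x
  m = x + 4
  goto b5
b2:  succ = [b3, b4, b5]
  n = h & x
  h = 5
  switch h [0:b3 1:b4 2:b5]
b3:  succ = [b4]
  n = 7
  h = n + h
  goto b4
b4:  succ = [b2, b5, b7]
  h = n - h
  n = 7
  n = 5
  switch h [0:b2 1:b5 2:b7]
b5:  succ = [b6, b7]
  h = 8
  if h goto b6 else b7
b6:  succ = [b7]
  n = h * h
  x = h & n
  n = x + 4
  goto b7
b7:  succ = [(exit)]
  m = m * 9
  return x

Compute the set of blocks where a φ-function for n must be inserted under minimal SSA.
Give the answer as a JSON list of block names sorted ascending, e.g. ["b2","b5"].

idom tree: b1←b0 b2←b0 b3←b2 b4←b2 b5←b0 b6←b5 b7←b0
Join-block Dom:
  b2: preds {b0,b4}: {b0} ∩ {b0,b2,b4} = {b0}; idom=b0
  b4: preds {b2,b3}: {b0,b2} ∩ {b0,b2,b3} = {b0,b2}; idom=b2
  b5: preds {b1,b2,b4}: {b0,b1} ∩ {b0,b2} ∩ {b0,b2,b4} = {b0}; idom=b0
  b7: preds {b4,b5,b6}: {b0,b2,b4} ∩ {b0,b5} ∩ {b0,b5,b6} = {b0}; idom=b0

Frontier:
  join b2 pred b0: · stop@b0
  join b2 pred b4: b4→b2 stop@b0
  join b4 pred b2: · stop@b2
  join b4 pred b3: b3 stop@b2
  join b5 pred b1: b1 stop@b0
  join b5 pred b2: b2 stop@b0
  join b5 pred b4: b4→b2 stop@b0
  join b7 pred b4: b4→b2 stop@b0
  join b7 pred b5: b5 stop@b0
  join b7 pred b6: b6→b5 stop@b0
  b0: DF=∅
  b1: DF={b5}
  b2: DF={b2,b5,b7}
  b3: DF={b4}
  b4: DF={b2,b5,b7}
  b5: DF={b7}
  b6: DF={b7}
  b7: DF=∅

φ for n: defs {b0,b2,b3,b4,b6}
  DF⁺ = {b2,b4,b5,b7}

Answer: ["b2", "b4", "b5", "b7"]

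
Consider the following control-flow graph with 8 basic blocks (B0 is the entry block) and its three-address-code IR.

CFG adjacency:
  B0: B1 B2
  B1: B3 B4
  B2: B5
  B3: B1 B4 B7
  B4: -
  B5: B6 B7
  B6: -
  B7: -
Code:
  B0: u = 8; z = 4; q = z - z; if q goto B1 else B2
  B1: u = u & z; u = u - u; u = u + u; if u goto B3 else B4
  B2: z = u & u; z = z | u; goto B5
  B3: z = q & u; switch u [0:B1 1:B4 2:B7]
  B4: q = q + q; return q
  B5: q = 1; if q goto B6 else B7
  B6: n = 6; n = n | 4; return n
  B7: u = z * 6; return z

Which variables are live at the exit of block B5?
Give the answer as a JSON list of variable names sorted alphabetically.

Answer: ["z"]

Analysis:
def/use:
  B0: {q,u,z} / ∅
  B1: {u} / {u,z}
  B2: {z} / {u}
  B3: {z} / {q,u}
  B4: {q} / {q}
  B5: {q} / ∅
  B6: {n} / ∅
  B7: {u} / {z}

Backward fixpoint:
  B0 li=∅ lo={q,u,z}
  B1 li={q,u,z} lo={q,u}
  B2 li={u} lo={z}
  B3 li={q,u} lo={q,u,z}
  B4 li={q} lo=∅
  B5 li={z} lo={z}
  B6 li=∅ lo=∅
  B7 li={z} lo=∅

live-out(B5) = ["z"]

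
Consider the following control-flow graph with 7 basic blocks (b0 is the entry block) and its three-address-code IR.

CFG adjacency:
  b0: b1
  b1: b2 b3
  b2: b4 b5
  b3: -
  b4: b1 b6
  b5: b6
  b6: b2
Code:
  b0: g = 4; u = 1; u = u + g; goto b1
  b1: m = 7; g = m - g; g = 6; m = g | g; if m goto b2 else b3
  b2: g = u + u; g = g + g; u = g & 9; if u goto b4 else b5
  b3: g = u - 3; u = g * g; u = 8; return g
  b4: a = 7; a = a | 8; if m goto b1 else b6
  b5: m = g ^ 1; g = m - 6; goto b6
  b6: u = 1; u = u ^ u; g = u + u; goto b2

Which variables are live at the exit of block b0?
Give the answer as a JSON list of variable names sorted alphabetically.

Answer: ["g", "u"]

Derivation:
Block summaries:
  b0: def={g,u} ue=∅
  b1: def={g,m} ue={g}
  b2: def={g,u} ue={u}
  b3: def={g,u} ue={u}
  b4: def={a} ue={m}
  b5: def={g,m} ue={g}
  b6: def={g,u} ue=∅

Liveness:
  live b0: ∅→{g,u}
  live b1: {g,u}→{m,u}
  live b2: {m,u}→{g,m,u}
  live b3: {u}→∅
  live b4: {g,m,u}→{g,m,u}
  live b5: {g}→{m}
  live b6: {m}→{m,u}

live-out(b0) = ["g", "u"]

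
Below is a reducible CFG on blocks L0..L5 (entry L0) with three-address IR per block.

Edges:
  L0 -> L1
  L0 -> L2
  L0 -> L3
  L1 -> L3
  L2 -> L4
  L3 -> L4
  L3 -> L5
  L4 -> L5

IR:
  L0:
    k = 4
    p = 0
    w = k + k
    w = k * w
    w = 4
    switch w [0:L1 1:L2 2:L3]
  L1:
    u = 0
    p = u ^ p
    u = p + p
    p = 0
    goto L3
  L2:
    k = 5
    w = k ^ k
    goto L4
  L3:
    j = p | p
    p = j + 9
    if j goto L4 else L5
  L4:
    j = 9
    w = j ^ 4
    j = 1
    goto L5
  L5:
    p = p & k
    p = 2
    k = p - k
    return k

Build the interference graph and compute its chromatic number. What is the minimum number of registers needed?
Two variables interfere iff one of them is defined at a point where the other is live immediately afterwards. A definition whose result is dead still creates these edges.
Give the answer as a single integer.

Answer: 3

Analysis:
Per-block:
  L0: def={k,p,w} ue=∅
  L1: def={p,u} ue={p}
  L2: def={k,w} ue=∅
  L3: def={j,p} ue={p}
  L4: def={j,w} ue=∅
  L5: def={k,p} ue={k,p}

Backward fixpoint:
  L0: in=∅ out={k,p}
  L1: in={k,p} out={k,p}
  L2: in={p} out={k,p}
  L3: in={k,p} out={k,p}
  L4: in={k,p} out={k,p}
  L5: in={k,p} out=∅

Interference:
  j — {k,p}
  k — {j,p,u,w}
  p — {j,k,u,w}
  u — {k,p}
  w — {k,p}

Colouring:
  lower bound: {j,k,p} mutually conflict ⇒ χ ≥ 3
  3-colouring: c0={k}  c1={p}  c2={j,u,w}
  χ = 3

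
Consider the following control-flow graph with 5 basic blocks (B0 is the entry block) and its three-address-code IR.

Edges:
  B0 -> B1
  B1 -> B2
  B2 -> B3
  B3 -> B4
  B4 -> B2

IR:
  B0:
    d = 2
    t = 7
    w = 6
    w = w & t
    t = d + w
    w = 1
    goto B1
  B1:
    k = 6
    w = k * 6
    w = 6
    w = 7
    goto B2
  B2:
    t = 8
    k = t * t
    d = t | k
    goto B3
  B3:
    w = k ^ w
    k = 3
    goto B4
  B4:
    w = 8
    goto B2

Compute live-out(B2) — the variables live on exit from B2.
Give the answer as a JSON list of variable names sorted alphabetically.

def/use:
  B0: {d,t,w} / ∅
  B1: {k,w} / ∅
  B2: {d,k,t} / ∅
  B3: {k,w} / {k,w}
  B4: {w} / ∅

Live sets:
  live B0: ∅→∅
  live B1: ∅→{w}
  live B2: {w}→{k,w}
  live B3: {k,w}→∅
  live B4: ∅→{w}

live-out(B2) = ["k", "w"]

Answer: ["k", "w"]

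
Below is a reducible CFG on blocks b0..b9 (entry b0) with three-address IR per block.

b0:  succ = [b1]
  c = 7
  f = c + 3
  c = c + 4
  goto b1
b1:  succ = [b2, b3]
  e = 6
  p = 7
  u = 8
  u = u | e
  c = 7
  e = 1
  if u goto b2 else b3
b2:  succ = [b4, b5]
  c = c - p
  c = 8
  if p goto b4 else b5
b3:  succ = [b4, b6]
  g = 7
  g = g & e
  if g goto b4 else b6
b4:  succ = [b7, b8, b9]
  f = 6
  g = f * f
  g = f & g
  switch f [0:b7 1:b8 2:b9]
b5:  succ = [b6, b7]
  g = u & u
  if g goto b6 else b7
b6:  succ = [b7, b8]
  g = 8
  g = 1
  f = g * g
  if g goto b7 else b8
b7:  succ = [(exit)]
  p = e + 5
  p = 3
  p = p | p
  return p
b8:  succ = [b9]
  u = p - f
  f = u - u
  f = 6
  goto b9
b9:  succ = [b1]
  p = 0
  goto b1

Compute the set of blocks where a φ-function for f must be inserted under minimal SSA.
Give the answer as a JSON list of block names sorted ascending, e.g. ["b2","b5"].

Answer: ["b1", "b7", "b8", "b9"]

Analysis:
idom tree: b1←b0 b2←b1 b3←b1 b4←b1 b5←b2 b6←b1 b7←b1 b8←b1 b9←b1
Dom∩ at merges:
  b1: preds {b0,b9}: {b0} ∩ {b0,b1,b9} = {b0}; idom=b0
  b4: preds {b2,b3}: {b0,b1,b2} ∩ {b0,b1,b3} = {b0,b1}; idom=b1
  b6: preds {b3,b5}: {b0,b1,b3} ∩ {b0,b1,b2,b5} = {b0,b1}; idom=b1
  b7: preds {b4,b5,b6}: {b0,b1,b4} ∩ {b0,b1,b2,b5} ∩ {b0,b1,b6} = {b0,b1}; idom=b1
  b8: preds {b4,b6}: {b0,b1,b4} ∩ {b0,b1,b6} = {b0,b1}; idom=b1
  b9: preds {b4,b8}: {b0,b1,b4} ∩ {b0,b1,b8} = {b0,b1}; idom=b1

Frontier:
  join b1 pred b0: · stop@b0
  join b1 pred b9: b9→b1 stop@b0
  join b4 pred b2: b2 stop@b1
  join b4 pred b3: b3 stop@b1
  join b6 pred b3: b3 stop@b1
  join b6 pred b5: b5→b2 stop@b1
  join b7 pred b4: b4 stop@b1
  join b7 pred b5: b5→b2 stop@b1
  join b7 pred b6: b6 stop@b1
  join b8 pred b4: b4 stop@b1
  join b8 pred b6: b6 stop@b1
  join b9 pred b4: b4 stop@b1
  join b9 pred b8: b8 stop@b1
  b0: DF=∅
  b1: DF={b1}
  b2: DF={b4,b6,b7}
  b3: DF={b4,b6}
  b4: DF={b7,b8,b9}
  b5: DF={b6,b7}
  b6: DF={b7,b8}
  b7: DF=∅
  b8: DF={b9}
  b9: DF={b1}

φ for f: defs {b0,b4,b6,b8}
  DF⁺ = {b1,b7,b8,b9}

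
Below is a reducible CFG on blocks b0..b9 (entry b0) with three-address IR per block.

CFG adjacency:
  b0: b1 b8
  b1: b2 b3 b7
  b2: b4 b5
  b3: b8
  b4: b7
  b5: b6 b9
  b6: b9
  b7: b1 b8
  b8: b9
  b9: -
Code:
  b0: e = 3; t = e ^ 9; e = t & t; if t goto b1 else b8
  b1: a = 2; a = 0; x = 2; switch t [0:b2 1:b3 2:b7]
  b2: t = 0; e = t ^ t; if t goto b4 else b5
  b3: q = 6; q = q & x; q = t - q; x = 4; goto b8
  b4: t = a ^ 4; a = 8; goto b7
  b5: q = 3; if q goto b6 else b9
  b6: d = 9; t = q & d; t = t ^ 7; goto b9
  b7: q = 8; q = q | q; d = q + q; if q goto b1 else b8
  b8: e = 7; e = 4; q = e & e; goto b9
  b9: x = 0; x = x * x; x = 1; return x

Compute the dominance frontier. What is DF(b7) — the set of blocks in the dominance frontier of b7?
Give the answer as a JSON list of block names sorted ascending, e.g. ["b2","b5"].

idom tree: b1←b0 b2←b1 b3←b1 b4←b2 b5←b2 b6←b5 b7←b1 b8←b0 b9←b0
Dom at joins:
  b1: preds {b0,b7}: {b0} ∩ {b0,b1,b7} = {b0}; idom=b0
  b7: preds {b1,b4}: {b0,b1} ∩ {b0,b1,b2,b4} = {b0,b1}; idom=b1
  b8: preds {b0,b3,b7}: {b0} ∩ {b0,b1,b3} ∩ {b0,b1,b7} = {b0}; idom=b0
  b9: preds {b5,b6,b8}: {b0,b1,b2,b5} ∩ {b0,b1,b2,b5,b6} ∩ {b0,b8} = {b0}; idom=b0

Frontier:
  join b1 pred b0: · stop@b0
  join b1 pred b7: b7→b1 stop@b0
  join b7 pred b1: · stop@b1
  join b7 pred b4: b4→b2 stop@b1
  join b8 pred b0: · stop@b0
  join b8 pred b3: b3→b1 stop@b0
  join b8 pred b7: b7→b1 stop@b0
  join b9 pred b5: b5→b2→b1 stop@b0
  join b9 pred b6: b6→b5→b2→b1 stop@b0
  join b9 pred b8: b8 stop@b0
  DF(b0)=∅
  DF(b1)={b1,b8,b9}
  DF(b2)={b7,b9}
  DF(b3)={b8}
  DF(b4)={b7}
  DF(b5)={b9}
  DF(b6)={b9}
  DF(b7)={b1,b8}
  DF(b8)={b9}
  DF(b9)=∅

DF(b7) = ["b1", "b8"]

Answer: ["b1", "b8"]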